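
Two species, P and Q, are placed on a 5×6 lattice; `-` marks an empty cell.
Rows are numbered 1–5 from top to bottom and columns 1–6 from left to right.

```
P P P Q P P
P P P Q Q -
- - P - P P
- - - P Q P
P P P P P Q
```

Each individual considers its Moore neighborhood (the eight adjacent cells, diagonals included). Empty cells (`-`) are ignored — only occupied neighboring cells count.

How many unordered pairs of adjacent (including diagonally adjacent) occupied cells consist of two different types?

Scan each occupied cell's neighbors to the right and below (and the two forward diagonals) so each pair is counted once.
Row 1: P(1,1)–P(1,2)= P(1,1)–P(2,1)= P(1,1)–P(2,2)= P(1,2)–P(1,3)= P(1,2)–P(2,2)= P(1,2)–P(2,3)= P(1,2)–P(2,1)= P(1,3)–Q(1,4)≠ P(1,3)–P(2,3)= P(1,3)–Q(2,4)≠ P(1,3)–P(2,2)= Q(1,4)–P(1,5)≠ Q(1,4)–Q(2,4)= Q(1,4)–Q(2,5)= Q(1,4)–P(2,3)≠ P(1,5)–P(1,6)= P(1,5)–Q(2,5)≠ P(1,5)–Q(2,4)≠ P(1,6)–Q(2,5)≠  → 7/19 unlike.
Row 2: P(2,1)–P(2,2)= P(2,2)–P(2,3)= P(2,2)–P(3,3)= P(2,3)–Q(2,4)≠ P(2,3)–P(3,3)= Q(2,4)–Q(2,5)= Q(2,4)–P(3,5)≠ Q(2,4)–P(3,3)≠ Q(2,5)–P(3,5)≠ Q(2,5)–P(3,6)≠  → 5/10 unlike.
Row 3: P(3,3)–P(4,4)= P(3,5)–P(3,6)= P(3,5)–Q(4,5)≠ P(3,5)–P(4,6)= P(3,5)–P(4,4)= P(3,6)–P(4,6)= P(3,6)–Q(4,5)≠  → 2/7 unlike.
Row 4: P(4,4)–Q(4,5)≠ P(4,4)–P(5,4)= P(4,4)–P(5,5)= P(4,4)–P(5,3)= Q(4,5)–P(4,6)≠ Q(4,5)–P(5,5)≠ Q(4,5)–Q(5,6)= Q(4,5)–P(5,4)≠ P(4,6)–Q(5,6)≠ P(4,6)–P(5,5)=  → 5/10 unlike.
Row 5: P(5,1)–P(5,2)= P(5,2)–P(5,3)= P(5,3)–P(5,4)= P(5,4)–P(5,5)= P(5,5)–Q(5,6)≠  → 1/5 unlike.
Total adjacent occupied pairs: 51; unlike-type pairs: 20.

20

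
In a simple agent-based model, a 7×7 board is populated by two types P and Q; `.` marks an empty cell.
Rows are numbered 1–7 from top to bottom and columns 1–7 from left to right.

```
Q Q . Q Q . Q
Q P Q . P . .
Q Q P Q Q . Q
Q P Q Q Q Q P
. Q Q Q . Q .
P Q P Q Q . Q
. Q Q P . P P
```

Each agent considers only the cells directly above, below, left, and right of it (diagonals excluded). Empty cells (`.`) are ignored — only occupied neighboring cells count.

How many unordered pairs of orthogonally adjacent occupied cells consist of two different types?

Scan each occupied cell's neighbors to the right and below so each pair is counted once.
From row 1: 2 unlike of 5 pairs (running 2/5).
From row 2: 5 unlike of 6 pairs (running 7/11).
From row 3: 5 unlike of 10 pairs (running 12/21).
From row 4: 4 unlike of 10 pairs (running 16/31).
From row 5: 1 unlike of 5 pairs (running 17/36).
From row 6: 6 unlike of 8 pairs (running 23/44).
From row 7: 1 unlike of 3 pairs (running 24/47).
Total adjacent occupied pairs: 47; unlike-type pairs: 24.

24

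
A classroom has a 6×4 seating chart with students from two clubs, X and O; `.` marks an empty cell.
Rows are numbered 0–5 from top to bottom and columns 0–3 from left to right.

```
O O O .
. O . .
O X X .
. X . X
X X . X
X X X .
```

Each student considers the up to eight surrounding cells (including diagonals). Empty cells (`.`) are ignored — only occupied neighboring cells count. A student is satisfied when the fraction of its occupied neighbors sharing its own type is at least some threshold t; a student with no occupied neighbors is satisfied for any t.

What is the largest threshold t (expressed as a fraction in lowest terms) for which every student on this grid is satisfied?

1/3

(0,0)O 2/2
(0,1)O 3/3
(0,2)O 2/2
(1,1)O 4/6
(2,0)O 1/3
(2,1)X 2/4
(2,2)X 3/4
(3,1)X 4/5
(3,3)X 2/2
(4,0)X 4/4
(4,1)X 5/5
(4,3)X 2/2
(5,0)X 3/3
(5,1)X 4/4
(5,2)X 3/3
The smallest same-type fraction is 1/3 at (2,0), which reduces to 1/3. Any threshold above that leaves this student unsatisfied.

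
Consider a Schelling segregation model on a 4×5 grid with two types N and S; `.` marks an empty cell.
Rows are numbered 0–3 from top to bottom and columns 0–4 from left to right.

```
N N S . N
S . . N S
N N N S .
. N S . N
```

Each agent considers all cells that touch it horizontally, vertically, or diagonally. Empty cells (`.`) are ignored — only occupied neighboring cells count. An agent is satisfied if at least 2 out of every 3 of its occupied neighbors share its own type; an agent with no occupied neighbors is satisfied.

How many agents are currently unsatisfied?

Row 0: (0,0)N 1/2 not · (0,1)N 1/3 not · (0,2)S 0/2 not · (0,4)N 1/2 not
Row 1: (1,0)S 0/4 not · (1,3)N 2/5 not · (1,4)S 1/3 not
Row 2: (2,0)N 2/3 satisfied · (2,1)N 3/5 not · (2,2)N 3/5 not · (2,3)S 2/5 not
Row 3: (3,1)N 3/4 satisfied · (3,2)S 1/4 not · (3,4)N 0/1 not
Unsatisfied: (0,0), (0,1), (0,2), (0,4), (1,0), (1,3), (1,4), (2,1), (2,2), (2,3), (3,2), (3,4) — 12 in total.

12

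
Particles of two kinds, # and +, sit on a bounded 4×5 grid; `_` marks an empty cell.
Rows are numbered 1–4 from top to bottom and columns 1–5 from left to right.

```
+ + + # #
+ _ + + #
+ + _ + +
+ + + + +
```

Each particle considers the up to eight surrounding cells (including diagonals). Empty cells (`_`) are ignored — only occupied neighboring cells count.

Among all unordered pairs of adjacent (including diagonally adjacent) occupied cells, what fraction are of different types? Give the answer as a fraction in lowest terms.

7/40

Scan each occupied cell's neighbors to the right and below (and the two forward diagonals) so each pair is counted once.
From row 1: 4 unlike of 14 pairs (running 4/14).
From row 2: 3 unlike of 10 pairs (running 7/24).
From row 3: 0 unlike of 12 pairs (running 7/36).
From row 4: 0 unlike of 4 pairs (running 7/40).
Total adjacent occupied pairs: 40; unlike-type pairs: 7.
7/40 is already in lowest terms.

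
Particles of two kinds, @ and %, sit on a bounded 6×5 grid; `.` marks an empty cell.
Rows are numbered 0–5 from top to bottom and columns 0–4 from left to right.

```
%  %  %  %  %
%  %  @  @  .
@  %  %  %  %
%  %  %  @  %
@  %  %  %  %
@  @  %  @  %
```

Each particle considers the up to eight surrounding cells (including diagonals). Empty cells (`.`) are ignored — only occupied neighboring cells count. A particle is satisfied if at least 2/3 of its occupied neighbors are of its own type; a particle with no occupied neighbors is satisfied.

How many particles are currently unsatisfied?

(0,0)% 3/3 satisfied
(0,1)% 4/5 satisfied
(0,2)% 3/5 not
(0,3)% 2/4 not
(0,4)% 1/2 not
(1,0)% 4/5 satisfied
(1,1)% 6/8 satisfied
(1,2)@ 1/8 not
(1,3)@ 1/7 not
(2,0)@ 0/5 not
(2,1)% 6/8 satisfied
(2,2)% 5/8 not
(2,3)% 4/7 not
(2,4)% 2/4 not
(3,0)% 3/5 not
(3,1)% 6/8 satisfied
(3,2)% 7/8 satisfied
(3,3)@ 0/8 not
(3,4)% 4/5 satisfied
(4,0)@ 2/5 not
(4,1)% 5/8 not
(4,2)% 5/8 not
(4,3)% 6/8 satisfied
(4,4)% 3/5 not
(5,0)@ 2/3 satisfied
(5,1)@ 2/5 not
(5,2)% 3/5 not
(5,3)@ 0/5 not
(5,4)% 2/3 satisfied
Unsatisfied: (0,2), (0,3), (0,4), (1,2), (1,3), (2,0), (2,2), (2,3), (2,4), (3,0), (3,3), (4,0), (4,1), (4,2), (4,4), (5,1), (5,2), (5,3) — 18 in total.

18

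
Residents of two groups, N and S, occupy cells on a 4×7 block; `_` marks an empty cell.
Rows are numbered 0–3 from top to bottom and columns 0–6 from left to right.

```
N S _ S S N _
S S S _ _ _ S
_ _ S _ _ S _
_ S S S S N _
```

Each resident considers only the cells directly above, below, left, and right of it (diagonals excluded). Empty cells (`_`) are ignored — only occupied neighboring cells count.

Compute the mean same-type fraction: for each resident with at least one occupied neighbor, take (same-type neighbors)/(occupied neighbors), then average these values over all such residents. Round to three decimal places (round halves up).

(0,0)N 0/2
(0,1)S 1/2
(0,3)S 1/1
(0,4)S 1/2
(0,5)N 0/1
(1,0)S 1/2
(1,1)S 3/3
(1,2)S 2/2
(1,6)S — no occupied neighbors
(2,2)S 2/2
(2,5)S 0/1
(3,1)S 1/1
(3,2)S 3/3
(3,3)S 2/2
(3,4)S 1/2
(3,5)N 0/2
Sum over 15 residents: 0/2 + 1/2 + 1/1 + 1/2 + 0/1 + 1/2 + 3/3 + 2/2 + 2/2 + 0/1 + 1/1 + 3/3 + 2/2 + 1/2 + 0/2 = 9; mean = 9 ÷ 15 = 3/5 = 0.6 → 0.600.

0.600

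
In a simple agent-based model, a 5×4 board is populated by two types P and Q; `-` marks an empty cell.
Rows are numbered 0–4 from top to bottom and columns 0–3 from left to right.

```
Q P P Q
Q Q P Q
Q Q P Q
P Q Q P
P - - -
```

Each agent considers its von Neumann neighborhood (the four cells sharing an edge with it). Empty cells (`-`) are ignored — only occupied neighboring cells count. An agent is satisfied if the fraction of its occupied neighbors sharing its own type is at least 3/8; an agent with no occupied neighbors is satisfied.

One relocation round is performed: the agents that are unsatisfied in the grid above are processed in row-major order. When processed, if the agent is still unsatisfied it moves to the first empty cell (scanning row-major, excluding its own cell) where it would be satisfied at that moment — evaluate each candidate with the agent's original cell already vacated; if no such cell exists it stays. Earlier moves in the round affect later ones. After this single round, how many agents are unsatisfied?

Initially unsatisfied (in order): (0,1), (2,2), (2,3), (3,0), (3,2), (3,3).
  (0,1) → (4,1).
  (2,2) → (4,2).
  (2,3): now satisfied by earlier moves; stays.
  (3,0) → (4,3).
  (3,2) → (0,1).
  (3,3): now satisfied by earlier moves; stays.
Resulting grid:
Q Q P Q
Q Q P Q
Q Q - Q
- Q - P
P P P P
Unsatisfied now: (0,2), (1,2).

2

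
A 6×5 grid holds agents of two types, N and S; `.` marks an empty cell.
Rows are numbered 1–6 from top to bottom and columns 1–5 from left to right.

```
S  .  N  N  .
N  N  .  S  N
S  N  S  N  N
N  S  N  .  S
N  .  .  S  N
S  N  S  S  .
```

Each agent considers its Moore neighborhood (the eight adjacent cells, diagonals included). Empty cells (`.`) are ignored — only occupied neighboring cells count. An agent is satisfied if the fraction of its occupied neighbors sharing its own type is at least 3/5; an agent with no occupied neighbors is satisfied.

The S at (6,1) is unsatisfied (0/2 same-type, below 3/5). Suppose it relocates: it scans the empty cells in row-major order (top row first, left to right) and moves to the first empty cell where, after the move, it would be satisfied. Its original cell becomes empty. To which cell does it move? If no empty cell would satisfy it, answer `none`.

(5,3)

Vacating (6,1). Empty cells in order:
  (1,2): 1/4 same-type → still unsatisfied.
  (1,5): 1/3 same-type → still unsatisfied.
  (2,3): 2/7 same-type → still unsatisfied.
  (4,4): 3/7 same-type → still unsatisfied.
  (5,2): 2/6 same-type → still unsatisfied.
  (5,3): 4/6 same-type → satisfied — stop here.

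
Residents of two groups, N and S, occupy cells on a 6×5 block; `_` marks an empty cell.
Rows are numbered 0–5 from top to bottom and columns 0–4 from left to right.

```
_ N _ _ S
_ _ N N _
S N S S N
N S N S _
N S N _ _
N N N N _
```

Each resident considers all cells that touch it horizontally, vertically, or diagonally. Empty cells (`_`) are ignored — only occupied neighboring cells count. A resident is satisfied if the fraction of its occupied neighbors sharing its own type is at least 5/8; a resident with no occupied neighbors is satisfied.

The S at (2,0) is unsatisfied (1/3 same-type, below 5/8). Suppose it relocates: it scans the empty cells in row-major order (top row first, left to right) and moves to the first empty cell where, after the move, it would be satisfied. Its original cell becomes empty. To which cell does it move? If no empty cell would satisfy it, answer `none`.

Vacating (2,0). Empty cells in order:
  (0,0): 0/1 same-type → still unsatisfied.
  (0,2): 0/3 same-type → still unsatisfied.
  (0,3): 1/3 same-type → still unsatisfied.
  (1,0): 0/2 same-type → still unsatisfied.
  (1,1): 1/4 same-type → still unsatisfied.
  (1,4): 2/4 same-type → still unsatisfied.
  (3,4): 2/3 same-type → satisfied — stop here.

(3,4)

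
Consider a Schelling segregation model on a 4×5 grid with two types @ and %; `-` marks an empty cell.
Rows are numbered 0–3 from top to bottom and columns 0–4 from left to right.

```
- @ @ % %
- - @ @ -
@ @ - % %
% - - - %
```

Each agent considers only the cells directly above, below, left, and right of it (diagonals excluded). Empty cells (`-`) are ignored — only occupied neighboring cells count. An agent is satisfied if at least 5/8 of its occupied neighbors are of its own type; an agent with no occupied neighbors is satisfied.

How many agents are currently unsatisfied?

Row 0: (0,1)@ 1/1 ok · (0,2)@ 2/3 ok · (0,3)% 1/3 unhappy · (0,4)% 1/1 ok
Row 1: (1,2)@ 2/2 ok · (1,3)@ 1/3 unhappy
Row 2: (2,0)@ 1/2 unhappy · (2,1)@ 1/1 ok · (2,3)% 1/2 unhappy · (2,4)% 2/2 ok
Row 3: (3,0)% 0/1 unhappy · (3,4)% 1/1 ok
Unsatisfied: (0,3), (1,3), (2,0), (2,3), (3,0) — 5 in total.

5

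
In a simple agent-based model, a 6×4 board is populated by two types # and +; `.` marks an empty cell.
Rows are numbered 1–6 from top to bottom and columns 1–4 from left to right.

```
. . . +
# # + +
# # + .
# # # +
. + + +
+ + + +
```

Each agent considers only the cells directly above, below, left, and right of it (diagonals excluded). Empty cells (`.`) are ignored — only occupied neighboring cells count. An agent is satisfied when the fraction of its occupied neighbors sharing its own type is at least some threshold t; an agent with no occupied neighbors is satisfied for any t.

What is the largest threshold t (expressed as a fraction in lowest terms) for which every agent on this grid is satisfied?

1/4

(1,4)+ 1/1
(2,1)# 2/2
(2,2)# 2/3
(2,3)+ 2/3
(2,4)+ 2/2
(3,1)# 3/3
(3,2)# 3/4
(3,3)+ 1/3
(4,1)# 2/2
(4,2)# 3/4
(4,3)# 1/4
(4,4)+ 1/2
(5,2)+ 2/3
(5,3)+ 3/4
(5,4)+ 3/3
(6,1)+ 1/1
(6,2)+ 3/3
(6,3)+ 3/3
(6,4)+ 2/2
The smallest same-type fraction is 1/4 at (4,3), which reduces to 1/4. Any threshold above that leaves this agent unsatisfied.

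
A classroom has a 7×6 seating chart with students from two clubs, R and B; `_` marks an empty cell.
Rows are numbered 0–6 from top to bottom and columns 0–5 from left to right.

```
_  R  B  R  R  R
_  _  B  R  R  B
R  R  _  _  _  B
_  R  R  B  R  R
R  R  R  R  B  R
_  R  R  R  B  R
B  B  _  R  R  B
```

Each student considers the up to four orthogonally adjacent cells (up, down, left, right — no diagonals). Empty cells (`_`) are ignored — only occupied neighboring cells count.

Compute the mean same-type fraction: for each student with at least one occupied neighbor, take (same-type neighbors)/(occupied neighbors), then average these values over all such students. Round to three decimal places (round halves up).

(0,1)R 0/1
(0,2)B 1/3
(0,3)R 2/3
(0,4)R 3/3
(0,5)R 1/2
(1,2)B 1/2
(1,3)R 2/3
(1,4)R 2/3
(1,5)B 1/3
(2,0)R 1/1
(2,1)R 2/2
(2,5)B 1/2
(3,1)R 3/3
(3,2)R 2/3
(3,3)B 0/3
(3,4)R 1/3
(3,5)R 2/3
(4,0)R 1/1
(4,1)R 4/4
(4,2)R 4/4
(4,3)R 2/4
(4,4)B 1/4
(4,5)R 2/3
(5,1)R 2/3
(5,2)R 3/3
(5,3)R 3/4
(5,4)B 1/4
(5,5)R 1/3
(6,0)B 1/1
(6,1)B 1/2
(6,3)R 2/2
(6,4)R 1/3
(6,5)B 0/2
Sum over 33 students: 0/1 + 1/3 + 2/3 + 3/3 + 1/2 + 1/2 + 2/3 + 2/3 + 1/3 + 1/1 + 2/2 + 1/2 + 3/3 + 2/3 + 0/3 + 1/3 + 2/3 + 1/1 + 4/4 + 4/4 + 2/4 + 1/4 + 2/3 + 2/3 + 3/3 + 3/4 + 1/4 + 1/3 + 1/1 + 1/2 + 2/2 + 1/3 + 0/2 = 241/12; mean = 241/12 ÷ 33 = 241/396 = 0.608585… → 0.609.

0.609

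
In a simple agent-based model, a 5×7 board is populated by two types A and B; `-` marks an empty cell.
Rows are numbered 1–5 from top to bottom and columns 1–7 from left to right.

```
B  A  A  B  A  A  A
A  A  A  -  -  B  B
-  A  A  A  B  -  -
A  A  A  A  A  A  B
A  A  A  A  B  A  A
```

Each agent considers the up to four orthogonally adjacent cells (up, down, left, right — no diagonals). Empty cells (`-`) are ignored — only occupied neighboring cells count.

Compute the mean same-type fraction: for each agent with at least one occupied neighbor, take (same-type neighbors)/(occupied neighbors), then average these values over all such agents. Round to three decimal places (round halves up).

0.639

(1,1)B 0/2
(1,2)A 2/3
(1,3)A 2/3
(1,4)B 0/2
(1,5)A 1/2
(1,6)A 2/3
(1,7)A 1/2
(2,1)A 1/2
(2,2)A 4/4
(2,3)A 3/3
(2,6)B 1/2
(2,7)B 1/2
(3,2)A 3/3
(3,3)A 4/4
(3,4)A 2/3
(3,5)B 0/2
(4,1)A 2/2
(4,2)A 4/4
(4,3)A 4/4
(4,4)A 4/4
(4,5)A 2/4
(4,6)A 2/3
(4,7)B 0/2
(5,1)A 2/2
(5,2)A 3/3
(5,3)A 3/3
(5,4)A 2/3
(5,5)B 0/3
(5,6)A 2/3
(5,7)A 1/2
Sum over 30 agents: 0/2 + 2/3 + 2/3 + 0/2 + 1/2 + 2/3 + 1/2 + 1/2 + 4/4 + 3/3 + 1/2 + 1/2 + 3/3 + 4/4 + 2/3 + 0/2 + 2/2 + 4/4 + 4/4 + 4/4 + 2/4 + 2/3 + 0/2 + 2/2 + 3/3 + 3/3 + 2/3 + 0/3 + 2/3 + 1/2 = 115/6; mean = 115/6 ÷ 30 = 23/36 = 0.638888… → 0.639.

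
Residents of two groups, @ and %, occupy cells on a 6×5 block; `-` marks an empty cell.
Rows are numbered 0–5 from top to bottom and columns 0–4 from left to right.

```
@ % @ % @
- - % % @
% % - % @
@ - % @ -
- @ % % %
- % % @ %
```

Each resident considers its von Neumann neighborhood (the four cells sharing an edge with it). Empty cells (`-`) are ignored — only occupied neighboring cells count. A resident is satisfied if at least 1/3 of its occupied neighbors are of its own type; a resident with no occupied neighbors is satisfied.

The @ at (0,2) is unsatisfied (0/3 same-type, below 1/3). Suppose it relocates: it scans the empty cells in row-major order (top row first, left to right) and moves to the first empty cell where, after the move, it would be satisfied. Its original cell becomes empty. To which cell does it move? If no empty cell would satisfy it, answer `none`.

(1,0)

Vacating (0,2). Empty cells in order:
  (1,0): 1/2 same-type → satisfied — stop here.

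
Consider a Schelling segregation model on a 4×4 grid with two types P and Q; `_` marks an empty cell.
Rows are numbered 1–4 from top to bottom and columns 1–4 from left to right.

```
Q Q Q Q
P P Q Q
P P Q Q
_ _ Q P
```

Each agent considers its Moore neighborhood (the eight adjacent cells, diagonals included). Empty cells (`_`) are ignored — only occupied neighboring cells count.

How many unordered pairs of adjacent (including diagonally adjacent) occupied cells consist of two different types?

13

Scan each occupied cell's neighbors to the right and below (and the two forward diagonals) so each pair is counted once.
Row 1: Q(1,1)–Q(1,2)= Q(1,1)–P(2,1)≠ Q(1,1)–P(2,2)≠ Q(1,2)–Q(1,3)= Q(1,2)–P(2,2)≠ Q(1,2)–Q(2,3)= Q(1,2)–P(2,1)≠ Q(1,3)–Q(1,4)= Q(1,3)–Q(2,3)= Q(1,3)–Q(2,4)= Q(1,3)–P(2,2)≠ Q(1,4)–Q(2,4)= Q(1,4)–Q(2,3)=  → 5/13 unlike.
Row 2: P(2,1)–P(2,2)= P(2,1)–P(3,1)= P(2,1)–P(3,2)= P(2,2)–Q(2,3)≠ P(2,2)–P(3,2)= P(2,2)–Q(3,3)≠ P(2,2)–P(3,1)= Q(2,3)–Q(2,4)= Q(2,3)–Q(3,3)= Q(2,3)–Q(3,4)= Q(2,3)–P(3,2)≠ Q(2,4)–Q(3,4)= Q(2,4)–Q(3,3)=  → 3/13 unlike.
Row 3: P(3,1)–P(3,2)= P(3,2)–Q(3,3)≠ P(3,2)–Q(4,3)≠ Q(3,3)–Q(3,4)= Q(3,3)–Q(4,3)= Q(3,3)–P(4,4)≠ Q(3,4)–P(4,4)≠ Q(3,4)–Q(4,3)=  → 4/8 unlike.
Row 4: Q(4,3)–P(4,4)≠  → 1/1 unlike.
Total adjacent occupied pairs: 35; unlike-type pairs: 13.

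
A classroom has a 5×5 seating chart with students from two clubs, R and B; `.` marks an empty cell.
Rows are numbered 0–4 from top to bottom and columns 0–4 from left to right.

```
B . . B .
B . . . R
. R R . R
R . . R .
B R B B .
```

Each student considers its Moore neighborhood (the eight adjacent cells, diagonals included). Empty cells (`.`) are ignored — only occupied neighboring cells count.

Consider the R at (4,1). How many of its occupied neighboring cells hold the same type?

Occupied neighbors of (4,1): (3,0)=R, (4,0)=B, (4,2)=B.
Same type (R): 1 of 3.

1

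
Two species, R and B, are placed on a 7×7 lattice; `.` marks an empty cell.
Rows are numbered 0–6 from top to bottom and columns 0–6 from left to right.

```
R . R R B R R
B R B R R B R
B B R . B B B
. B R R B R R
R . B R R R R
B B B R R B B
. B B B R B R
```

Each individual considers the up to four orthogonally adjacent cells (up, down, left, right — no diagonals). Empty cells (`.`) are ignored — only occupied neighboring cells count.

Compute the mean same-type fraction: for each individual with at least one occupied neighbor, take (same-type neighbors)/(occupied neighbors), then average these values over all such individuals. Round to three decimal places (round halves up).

0.491

Row 0: (0,0)R 0/1 · (0,2)R 1/2 · (0,3)R 2/3 · (0,4)B 0/3 · (0,5)R 1/3 · (0,6)R 2/2
Row 1: (1,0)B 1/3 · (1,1)R 0/3 · (1,2)B 0/4 · (1,3)R 2/3 · (1,4)R 1/4 · (1,5)B 1/4 · (1,6)R 1/3
Row 2: (2,0)B 2/2 · (2,1)B 2/4 · (2,2)R 1/3 · (2,4)B 2/3 · (2,5)B 3/4 · (2,6)B 1/3
Row 3: (3,1)B 1/2 · (3,2)R 2/4 · (3,3)R 2/3 · (3,4)B 1/4 · (3,5)R 2/4 · (3,6)R 2/3
Row 4: (4,0)R 0/1 · (4,2)B 1/3 · (4,3)R 3/4 · (4,4)R 3/4 · (4,5)R 3/4 · (4,6)R 2/3
Row 5: (5,0)B 1/2 · (5,1)B 3/3 · (5,2)B 3/4 · (5,3)R 2/4 · (5,4)R 3/4 · (5,5)B 2/4 · (5,6)B 1/3
Row 6: (6,1)B 2/2 · (6,2)B 3/3 · (6,3)B 1/3 · (6,4)R 1/3 · (6,5)B 1/3 · (6,6)R 0/2
Sum over 44 individuals: 0/1 + 1/2 + 2/3 + 0/3 + 1/3 + 2/2 + 1/3 + 0/3 + 0/4 + 2/3 + 1/4 + 1/4 + 1/3 + 2/2 + 2/4 + 1/3 + 2/3 + 3/4 + 1/3 + 1/2 + 2/4 + 2/3 + 1/4 + 2/4 + 2/3 + 0/1 + 1/3 + 3/4 + 3/4 + 3/4 + 2/3 + 1/2 + 3/3 + 3/4 + 2/4 + 3/4 + 2/4 + 1/3 + 2/2 + 3/3 + 1/3 + 1/3 + 1/3 + 0/2 = 259/12; mean = 259/12 ÷ 44 = 259/528 = 0.490530… → 0.491.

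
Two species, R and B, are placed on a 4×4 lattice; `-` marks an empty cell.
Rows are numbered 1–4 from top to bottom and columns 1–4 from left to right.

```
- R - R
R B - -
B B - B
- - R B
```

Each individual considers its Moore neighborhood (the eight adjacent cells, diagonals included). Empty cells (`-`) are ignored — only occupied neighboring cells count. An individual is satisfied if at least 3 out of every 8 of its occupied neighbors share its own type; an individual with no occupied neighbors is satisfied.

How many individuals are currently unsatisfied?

2

(1,2)R 1/2 satisfied
(1,4)R 0/0 satisfied
(2,1)R 1/4 not
(2,2)B 2/4 satisfied
(3,1)B 2/3 satisfied
(3,2)B 2/4 satisfied
(3,4)B 1/2 satisfied
(4,3)R 0/3 not
(4,4)B 1/2 satisfied
Unsatisfied: (2,1), (4,3) — 2 in total.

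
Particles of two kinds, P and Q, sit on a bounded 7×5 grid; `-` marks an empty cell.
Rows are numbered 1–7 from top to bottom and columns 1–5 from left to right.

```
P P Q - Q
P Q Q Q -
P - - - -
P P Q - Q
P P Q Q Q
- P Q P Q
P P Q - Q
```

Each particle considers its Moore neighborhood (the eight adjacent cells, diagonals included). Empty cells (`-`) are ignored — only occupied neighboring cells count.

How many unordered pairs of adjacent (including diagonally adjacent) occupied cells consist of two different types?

Scan each occupied cell's neighbors to the right and below (and the two forward diagonals) so each pair is counted once.
Row 1: P(1,1)–P(1,2)= P(1,1)–P(2,1)= P(1,1)–Q(2,2)≠ P(1,2)–Q(1,3)≠ P(1,2)–Q(2,2)≠ P(1,2)–Q(2,3)≠ P(1,2)–P(2,1)= Q(1,3)–Q(2,3)= Q(1,3)–Q(2,4)= Q(1,3)–Q(2,2)= Q(1,5)–Q(2,4)=  → 4/11 unlike.
Row 2: P(2,1)–Q(2,2)≠ P(2,1)–P(3,1)= Q(2,2)–Q(2,3)= Q(2,2)–P(3,1)≠ Q(2,3)–Q(2,4)=  → 2/5 unlike.
Row 3: P(3,1)–P(4,1)= P(3,1)–P(4,2)=  → 0/2 unlike.
Row 4: P(4,1)–P(4,2)= P(4,1)–P(5,1)= P(4,1)–P(5,2)= P(4,2)–Q(4,3)≠ P(4,2)–P(5,2)= P(4,2)–Q(5,3)≠ P(4,2)–P(5,1)= Q(4,3)–Q(5,3)= Q(4,3)–Q(5,4)= Q(4,3)–P(5,2)≠ Q(4,5)–Q(5,5)= Q(4,5)–Q(5,4)=  → 3/12 unlike.
Row 5: P(5,1)–P(5,2)= P(5,1)–P(6,2)= P(5,2)–Q(5,3)≠ P(5,2)–P(6,2)= P(5,2)–Q(6,3)≠ Q(5,3)–Q(5,4)= Q(5,3)–Q(6,3)= Q(5,3)–P(6,4)≠ Q(5,3)–P(6,2)≠ Q(5,4)–Q(5,5)= Q(5,4)–P(6,4)≠ Q(5,4)–Q(6,5)= Q(5,4)–Q(6,3)= Q(5,5)–Q(6,5)= Q(5,5)–P(6,4)≠  → 6/15 unlike.
Row 6: P(6,2)–Q(6,3)≠ P(6,2)–P(7,2)= P(6,2)–Q(7,3)≠ P(6,2)–P(7,1)= Q(6,3)–P(6,4)≠ Q(6,3)–Q(7,3)= Q(6,3)–P(7,2)≠ P(6,4)–Q(6,5)≠ P(6,4)–Q(7,5)≠ P(6,4)–Q(7,3)≠ Q(6,5)–Q(7,5)=  → 7/11 unlike.
Row 7: P(7,1)–P(7,2)= P(7,2)–Q(7,3)≠  → 1/2 unlike.
Total adjacent occupied pairs: 58; unlike-type pairs: 23.

23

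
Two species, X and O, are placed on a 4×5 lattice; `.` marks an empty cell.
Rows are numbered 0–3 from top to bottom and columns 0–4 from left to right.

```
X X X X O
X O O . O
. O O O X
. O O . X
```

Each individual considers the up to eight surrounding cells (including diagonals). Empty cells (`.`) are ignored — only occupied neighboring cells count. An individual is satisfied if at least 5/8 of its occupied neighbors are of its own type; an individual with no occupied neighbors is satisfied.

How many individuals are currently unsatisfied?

(0,0)X 2/3 satisfied
(0,1)X 3/5 not
(0,2)X 2/4 not
(0,3)X 1/4 not
(0,4)O 1/2 not
(1,0)X 2/4 not
(1,1)O 3/7 not
(1,2)O 4/7 not
(1,4)O 2/4 not
(2,1)O 5/6 satisfied
(2,2)O 6/6 satisfied
(2,3)O 4/6 satisfied
(2,4)X 1/3 not
(3,1)O 3/3 satisfied
(3,2)O 4/4 satisfied
(3,4)X 1/2 not
Unsatisfied: (0,1), (0,2), (0,3), (0,4), (1,0), (1,1), (1,2), (1,4), (2,4), (3,4) — 10 in total.

10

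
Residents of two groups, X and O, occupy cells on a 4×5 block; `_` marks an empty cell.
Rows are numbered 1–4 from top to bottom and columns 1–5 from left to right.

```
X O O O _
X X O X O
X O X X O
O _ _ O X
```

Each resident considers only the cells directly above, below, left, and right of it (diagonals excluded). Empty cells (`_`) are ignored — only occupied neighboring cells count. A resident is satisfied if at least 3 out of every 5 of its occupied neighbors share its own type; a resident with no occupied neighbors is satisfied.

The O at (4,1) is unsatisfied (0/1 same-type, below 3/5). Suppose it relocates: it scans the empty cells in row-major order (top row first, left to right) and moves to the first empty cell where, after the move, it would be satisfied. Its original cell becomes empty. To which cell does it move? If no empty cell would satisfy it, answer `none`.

(1,5)

Vacating (4,1). Empty cells in order:
  (1,5): 2/2 same-type → satisfied — stop here.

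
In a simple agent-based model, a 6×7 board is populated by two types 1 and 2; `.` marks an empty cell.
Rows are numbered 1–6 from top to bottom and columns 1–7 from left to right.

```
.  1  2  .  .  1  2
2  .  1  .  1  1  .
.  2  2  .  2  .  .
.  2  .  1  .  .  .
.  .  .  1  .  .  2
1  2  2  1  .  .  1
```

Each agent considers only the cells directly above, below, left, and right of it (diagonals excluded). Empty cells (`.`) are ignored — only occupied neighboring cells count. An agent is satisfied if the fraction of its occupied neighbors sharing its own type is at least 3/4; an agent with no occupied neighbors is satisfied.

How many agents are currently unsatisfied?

14

(1,2)1 0/1 not
(1,3)2 0/2 not
(1,6)1 1/2 not
(1,7)2 0/1 not
(2,1)2 0/0 satisfied
(2,3)1 0/2 not
(2,5)1 1/2 not
(2,6)1 2/2 satisfied
(3,2)2 2/2 satisfied
(3,3)2 1/2 not
(3,5)2 0/1 not
(4,2)2 1/1 satisfied
(4,4)1 1/1 satisfied
(5,4)1 2/2 satisfied
(5,7)2 0/1 not
(6,1)1 0/1 not
(6,2)2 1/2 not
(6,3)2 1/2 not
(6,4)1 1/2 not
(6,7)1 0/1 not
Unsatisfied: (1,2), (1,3), (1,6), (1,7), (2,3), (2,5), (3,3), (3,5), (5,7), (6,1), (6,2), (6,3), (6,4), (6,7) — 14 in total.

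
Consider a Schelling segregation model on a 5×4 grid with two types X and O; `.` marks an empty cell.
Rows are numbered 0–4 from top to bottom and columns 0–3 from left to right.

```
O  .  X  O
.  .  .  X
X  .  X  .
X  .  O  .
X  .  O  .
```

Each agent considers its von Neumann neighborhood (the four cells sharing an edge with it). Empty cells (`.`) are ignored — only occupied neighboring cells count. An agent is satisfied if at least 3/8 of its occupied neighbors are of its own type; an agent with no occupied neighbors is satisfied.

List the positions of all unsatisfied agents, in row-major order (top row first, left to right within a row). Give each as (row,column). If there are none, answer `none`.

(0,2), (0,3), (1,3), (2,2)

(0,0)O 0/0 satisfied
(0,2)X 0/1 not
(0,3)O 0/2 not
(1,3)X 0/1 not
(2,0)X 1/1 satisfied
(2,2)X 0/1 not
(3,0)X 2/2 satisfied
(3,2)O 1/2 satisfied
(4,0)X 1/1 satisfied
(4,2)O 1/1 satisfied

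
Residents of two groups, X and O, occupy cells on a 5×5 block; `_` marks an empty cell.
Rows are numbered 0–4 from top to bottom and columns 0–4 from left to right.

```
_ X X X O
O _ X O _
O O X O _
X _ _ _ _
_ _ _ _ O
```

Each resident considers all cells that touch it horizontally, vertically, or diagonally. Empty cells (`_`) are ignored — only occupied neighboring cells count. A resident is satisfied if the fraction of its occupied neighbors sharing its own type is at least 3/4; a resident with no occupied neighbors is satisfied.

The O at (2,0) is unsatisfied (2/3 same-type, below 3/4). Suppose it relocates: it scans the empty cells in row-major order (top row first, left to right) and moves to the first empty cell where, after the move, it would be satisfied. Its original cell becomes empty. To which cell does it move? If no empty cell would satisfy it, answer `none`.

Vacating (2,0). Empty cells in order:
  (0,0): 1/2 same-type → still unsatisfied.
  (1,1): 2/6 same-type → still unsatisfied.
  (1,4): 3/4 same-type → satisfied — stop here.

(1,4)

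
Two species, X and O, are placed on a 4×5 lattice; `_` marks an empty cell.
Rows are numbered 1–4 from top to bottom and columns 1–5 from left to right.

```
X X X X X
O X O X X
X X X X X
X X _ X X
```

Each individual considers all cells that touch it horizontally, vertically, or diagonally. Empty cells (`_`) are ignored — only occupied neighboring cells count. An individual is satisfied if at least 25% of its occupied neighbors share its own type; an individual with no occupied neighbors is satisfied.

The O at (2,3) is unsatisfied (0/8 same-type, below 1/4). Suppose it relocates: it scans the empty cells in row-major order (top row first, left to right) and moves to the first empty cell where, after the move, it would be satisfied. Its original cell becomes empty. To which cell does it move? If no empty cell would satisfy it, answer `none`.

none

Vacating (2,3). Empty cells in order:
  (4,3): 0/5 same-type → still unsatisfied.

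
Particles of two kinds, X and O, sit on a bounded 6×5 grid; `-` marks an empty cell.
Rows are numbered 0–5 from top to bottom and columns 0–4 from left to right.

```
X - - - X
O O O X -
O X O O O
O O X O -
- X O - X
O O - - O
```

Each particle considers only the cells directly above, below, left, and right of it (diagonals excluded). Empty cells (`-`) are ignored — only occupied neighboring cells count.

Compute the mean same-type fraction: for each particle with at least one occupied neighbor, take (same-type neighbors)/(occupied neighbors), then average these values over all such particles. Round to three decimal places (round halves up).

0.408

(0,0)X 0/1
(0,4)X — no occupied neighbors
(1,0)O 2/3
(1,1)O 2/3
(1,2)O 2/3
(1,3)X 0/2
(2,0)O 2/3
(2,1)X 0/4
(2,2)O 2/4
(2,3)O 3/4
(2,4)O 1/1
(3,0)O 2/2
(3,1)O 1/4
(3,2)X 0/4
(3,3)O 1/2
(4,1)X 0/3
(4,2)O 0/2
(4,4)X 0/1
(5,0)O 1/1
(5,1)O 1/2
(5,4)O 0/1
Sum over 20 particles: 0/1 + 2/3 + 2/3 + 2/3 + 0/2 + 2/3 + 0/4 + 2/4 + 3/4 + 1/1 + 2/2 + 1/4 + 0/4 + 1/2 + 0/3 + 0/2 + 0/1 + 1/1 + 1/2 + 0/1 = 49/6; mean = 49/6 ÷ 20 = 49/120 = 0.408333… → 0.408.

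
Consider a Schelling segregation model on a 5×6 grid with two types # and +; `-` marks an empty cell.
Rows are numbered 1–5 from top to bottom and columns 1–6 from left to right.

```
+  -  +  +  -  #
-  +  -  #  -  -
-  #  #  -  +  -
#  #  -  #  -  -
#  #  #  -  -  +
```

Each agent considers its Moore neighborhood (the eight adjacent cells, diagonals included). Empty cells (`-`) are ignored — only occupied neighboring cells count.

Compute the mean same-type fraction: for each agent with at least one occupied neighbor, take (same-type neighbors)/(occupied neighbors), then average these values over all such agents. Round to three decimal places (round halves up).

(1,1)+ 1/1
(1,3)+ 2/3
(1,4)+ 1/2
(1,6)# — no occupied neighbors
(2,2)+ 2/4
(2,4)# 1/4
(3,2)# 3/4
(3,3)# 4/5
(3,5)+ 0/2
(4,1)# 4/4
(4,2)# 6/6
(4,4)# 2/3
(5,1)# 3/3
(5,2)# 4/4
(5,3)# 3/3
(5,6)+ — no occupied neighbors
Sum over 14 agents: 1/1 + 2/3 + 1/2 + 2/4 + 1/4 + 3/4 + 4/5 + 0/2 + 4/4 + 6/6 + 2/3 + 3/3 + 4/4 + 3/3 = 152/15; mean = 152/15 ÷ 14 = 76/105 = 0.723809… → 0.724.

0.724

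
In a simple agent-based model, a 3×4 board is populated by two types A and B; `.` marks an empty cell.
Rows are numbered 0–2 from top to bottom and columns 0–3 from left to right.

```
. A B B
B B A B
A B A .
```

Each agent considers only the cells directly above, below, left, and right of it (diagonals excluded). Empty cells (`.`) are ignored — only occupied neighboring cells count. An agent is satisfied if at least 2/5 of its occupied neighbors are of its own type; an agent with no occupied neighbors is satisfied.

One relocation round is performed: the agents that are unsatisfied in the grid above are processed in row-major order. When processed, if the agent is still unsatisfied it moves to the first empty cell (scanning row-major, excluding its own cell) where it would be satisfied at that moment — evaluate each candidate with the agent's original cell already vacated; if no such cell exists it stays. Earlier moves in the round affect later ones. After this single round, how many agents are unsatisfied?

3

Initially unsatisfied (in order): (0,1), (0,2), (1,2), (2,0), (2,1).
  (0,1) → (2,3).
  (0,2): now satisfied by earlier moves; stays.
  (1,2): no empty cell satisfies it; stays.
  (2,0): no empty cell satisfies it; stays.
  (2,1) → (0,0).
Resulting grid:
B . B B
B B A B
A . A A
Unsatisfied now: (1,2), (1,3), (2,0).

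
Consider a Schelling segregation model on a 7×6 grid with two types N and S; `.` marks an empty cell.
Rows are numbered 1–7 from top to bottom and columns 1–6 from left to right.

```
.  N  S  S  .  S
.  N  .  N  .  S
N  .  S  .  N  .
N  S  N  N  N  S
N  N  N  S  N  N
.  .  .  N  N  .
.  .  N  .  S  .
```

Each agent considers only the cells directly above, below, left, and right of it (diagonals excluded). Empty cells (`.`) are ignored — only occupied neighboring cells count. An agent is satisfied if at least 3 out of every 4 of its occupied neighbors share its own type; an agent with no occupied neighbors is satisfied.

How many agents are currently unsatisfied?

17

Row 1: (1,2)N 1/2 not · (1,3)S 1/2 not · (1,4)S 1/2 not · (1,6)S 1/1 satisfied
Row 2: (2,2)N 1/1 satisfied · (2,4)N 0/1 not · (2,6)S 1/1 satisfied
Row 3: (3,1)N 1/1 satisfied · (3,3)S 0/1 not · (3,5)N 1/1 satisfied
Row 4: (4,1)N 2/3 not · (4,2)S 0/3 not · (4,3)N 2/4 not · (4,4)N 2/3 not · (4,5)N 3/4 satisfied · (4,6)S 0/2 not
Row 5: (5,1)N 2/2 satisfied · (5,2)N 2/3 not · (5,3)N 2/3 not · (5,4)S 0/4 not · (5,5)N 3/4 satisfied · (5,6)N 1/2 not
Row 6: (6,4)N 1/2 not · (6,5)N 2/3 not
Row 7: (7,3)N 0/0 satisfied · (7,5)S 0/1 not
Unsatisfied: (1,2), (1,3), (1,4), (2,4), (3,3), (4,1), (4,2), (4,3), (4,4), (4,6), (5,2), (5,3), (5,4), (5,6), (6,4), (6,5), (7,5) — 17 in total.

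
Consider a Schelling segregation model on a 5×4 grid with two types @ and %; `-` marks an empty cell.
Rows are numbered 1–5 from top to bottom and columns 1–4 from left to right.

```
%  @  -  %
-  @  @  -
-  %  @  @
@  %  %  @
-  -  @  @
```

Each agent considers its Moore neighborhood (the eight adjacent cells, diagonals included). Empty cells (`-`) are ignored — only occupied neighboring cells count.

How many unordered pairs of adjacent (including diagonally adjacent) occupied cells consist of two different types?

15

Scan each occupied cell's neighbors to the right and below (and the two forward diagonals) so each pair is counted once.
From row 1: 3 unlike of 5 pairs (running 3/5).
From row 2: 2 unlike of 6 pairs (running 5/11).
From row 3: 5 unlike of 10 pairs (running 10/21).
From row 4: 5 unlike of 8 pairs (running 15/29).
From row 5: 0 unlike of 1 pairs (running 15/30).
Total adjacent occupied pairs: 30; unlike-type pairs: 15.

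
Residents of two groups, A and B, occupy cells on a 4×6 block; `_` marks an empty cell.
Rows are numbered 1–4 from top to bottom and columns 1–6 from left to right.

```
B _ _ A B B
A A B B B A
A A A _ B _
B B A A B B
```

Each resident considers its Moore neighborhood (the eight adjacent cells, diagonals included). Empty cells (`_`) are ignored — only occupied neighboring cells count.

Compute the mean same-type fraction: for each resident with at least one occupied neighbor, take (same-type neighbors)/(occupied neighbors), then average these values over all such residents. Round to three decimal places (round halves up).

(1,1)B 0/2
(1,4)A 0/4
(1,5)B 3/5
(1,6)B 2/3
(2,1)A 3/4
(2,2)A 4/6
(2,3)B 1/5
(2,4)B 4/6
(2,5)B 4/6
(2,6)A 0/4
(3,1)A 3/5
(3,2)A 5/8
(3,3)A 4/7
(3,5)B 4/6
(4,1)B 1/3
(4,2)B 1/5
(4,3)A 3/4
(4,4)A 2/4
(4,5)B 2/3
(4,6)B 2/2
Sum over 20 residents: 0/2 + 0/4 + 3/5 + 2/3 + 3/4 + 4/6 + 1/5 + 4/6 + 4/6 + 0/4 + 3/5 + 5/8 + 4/7 + 4/6 + 1/3 + 1/5 + 3/4 + 2/4 + 2/3 + 2/2 = 8509/840; mean = 8509/840 ÷ 20 = 8509/16800 = 0.506488… → 0.506.

0.506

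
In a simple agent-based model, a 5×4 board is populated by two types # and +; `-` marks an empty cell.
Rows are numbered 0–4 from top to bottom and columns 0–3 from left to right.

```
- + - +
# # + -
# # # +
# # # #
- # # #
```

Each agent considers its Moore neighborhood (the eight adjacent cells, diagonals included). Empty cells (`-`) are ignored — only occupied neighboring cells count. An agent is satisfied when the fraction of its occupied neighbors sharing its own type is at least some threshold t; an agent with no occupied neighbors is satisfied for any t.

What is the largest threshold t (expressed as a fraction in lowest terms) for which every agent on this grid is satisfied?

1/4

Row 0: (0,1)+ 1/3 · (0,3)+ 1/1
Row 1: (1,0)# 3/4 · (1,1)# 4/6 · (1,2)+ 3/6
Row 2: (2,0)# 5/5 · (2,1)# 7/8 · (2,2)# 5/7 · (2,3)+ 1/4
Row 3: (3,0)# 4/4 · (3,1)# 7/7 · (3,2)# 7/8 · (3,3)# 4/5
Row 4: (4,1)# 4/4 · (4,2)# 5/5 · (4,3)# 3/3
The smallest same-type fraction is 1/4 at (2,3), which reduces to 1/4. Any threshold above that leaves this agent unsatisfied.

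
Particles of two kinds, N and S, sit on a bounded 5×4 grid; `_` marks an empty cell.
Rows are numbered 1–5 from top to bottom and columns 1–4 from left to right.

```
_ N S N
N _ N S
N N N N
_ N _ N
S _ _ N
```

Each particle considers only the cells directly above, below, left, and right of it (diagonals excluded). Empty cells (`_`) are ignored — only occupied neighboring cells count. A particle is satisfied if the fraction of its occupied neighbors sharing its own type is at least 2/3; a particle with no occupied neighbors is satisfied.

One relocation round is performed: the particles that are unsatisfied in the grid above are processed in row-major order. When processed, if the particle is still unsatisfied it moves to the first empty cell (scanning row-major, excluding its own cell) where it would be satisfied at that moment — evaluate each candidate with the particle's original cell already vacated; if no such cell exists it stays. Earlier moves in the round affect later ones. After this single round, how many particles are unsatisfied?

Initially unsatisfied (in order): (1,2), (1,3), (1,4), (2,3), (2,4).
  (1,2) → (1,1).
  (1,3): no empty cell satisfies it; stays.
  (1,4) → (2,2).
  (2,3) → (1,2).
  (2,4) → (1,4).
Resulting grid:
N N S S
N N _ _
N N N N
_ N _ N
S _ _ N
Unsatisfied now: (1,3).

1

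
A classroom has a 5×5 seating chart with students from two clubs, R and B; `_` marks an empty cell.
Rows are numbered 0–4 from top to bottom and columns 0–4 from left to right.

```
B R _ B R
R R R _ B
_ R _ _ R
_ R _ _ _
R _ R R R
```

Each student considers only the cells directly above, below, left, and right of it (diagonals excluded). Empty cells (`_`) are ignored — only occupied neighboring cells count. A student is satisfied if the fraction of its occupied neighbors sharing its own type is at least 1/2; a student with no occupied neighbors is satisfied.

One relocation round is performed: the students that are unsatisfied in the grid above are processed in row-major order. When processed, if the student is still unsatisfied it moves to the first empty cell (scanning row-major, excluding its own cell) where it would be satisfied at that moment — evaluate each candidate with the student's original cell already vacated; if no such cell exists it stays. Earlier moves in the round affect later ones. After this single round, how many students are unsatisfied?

0

Initially unsatisfied (in order): (0,0), (0,3), (0,4), (1,4), (2,4).
  (0,0) → (1,3).
  (0,3): now satisfied by earlier moves; stays.
  (0,4) → (0,0).
  (1,4): now satisfied by earlier moves; stays.
  (2,4) → (0,2).
Resulting grid:
R R R B _
R R R B B
_ R _ _ _
_ R _ _ _
R _ R R R
All satisfied now.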